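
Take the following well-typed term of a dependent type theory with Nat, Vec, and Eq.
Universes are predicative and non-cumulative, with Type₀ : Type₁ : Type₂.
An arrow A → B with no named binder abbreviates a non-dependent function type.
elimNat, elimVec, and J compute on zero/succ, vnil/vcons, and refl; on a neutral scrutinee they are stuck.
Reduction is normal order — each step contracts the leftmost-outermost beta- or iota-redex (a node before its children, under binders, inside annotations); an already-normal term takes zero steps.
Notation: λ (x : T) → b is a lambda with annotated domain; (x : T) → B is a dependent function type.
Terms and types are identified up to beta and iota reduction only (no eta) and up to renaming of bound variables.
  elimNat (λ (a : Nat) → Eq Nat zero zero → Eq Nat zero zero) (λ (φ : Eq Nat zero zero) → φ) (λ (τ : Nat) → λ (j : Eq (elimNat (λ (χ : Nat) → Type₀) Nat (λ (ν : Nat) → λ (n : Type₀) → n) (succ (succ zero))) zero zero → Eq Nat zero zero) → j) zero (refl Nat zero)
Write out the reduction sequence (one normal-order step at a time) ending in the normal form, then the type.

reduction (normal order):
  elimNat (λ (a : Nat) → Eq Nat zero zero → Eq Nat zero zero) (λ (φ : Eq Nat zero zero) → φ) (λ (τ : Nat) → λ (j : Eq (elimNat (λ (χ : Nat) → Type₀) Nat (λ (ν : Nat) → λ (n : Type₀) → n) (succ (succ zero))) zero zero → Eq Nat zero zero) → j) zero (refl Nat zero)
  ~> (λ (a : Eq Nat zero zero) → a) (refl Nat zero)
  ~> refl Nat zero
inferred type:
  Eq Nat zero zero


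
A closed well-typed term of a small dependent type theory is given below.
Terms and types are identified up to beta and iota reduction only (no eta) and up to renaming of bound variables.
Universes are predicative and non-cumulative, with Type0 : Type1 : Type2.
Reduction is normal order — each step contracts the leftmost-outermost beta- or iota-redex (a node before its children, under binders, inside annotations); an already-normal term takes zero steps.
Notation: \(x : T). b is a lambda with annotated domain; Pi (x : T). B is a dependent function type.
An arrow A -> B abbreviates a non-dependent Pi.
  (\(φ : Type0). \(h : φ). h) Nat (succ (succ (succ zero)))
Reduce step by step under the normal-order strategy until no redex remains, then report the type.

reduction (normal order):
  (\(φ : Type0). \(h : φ). h) Nat (succ (succ (succ zero)))
  ~> (\(φ : Nat). φ) (succ (succ (succ zero)))
  ~> succ (succ (succ zero))
type:
  Nat


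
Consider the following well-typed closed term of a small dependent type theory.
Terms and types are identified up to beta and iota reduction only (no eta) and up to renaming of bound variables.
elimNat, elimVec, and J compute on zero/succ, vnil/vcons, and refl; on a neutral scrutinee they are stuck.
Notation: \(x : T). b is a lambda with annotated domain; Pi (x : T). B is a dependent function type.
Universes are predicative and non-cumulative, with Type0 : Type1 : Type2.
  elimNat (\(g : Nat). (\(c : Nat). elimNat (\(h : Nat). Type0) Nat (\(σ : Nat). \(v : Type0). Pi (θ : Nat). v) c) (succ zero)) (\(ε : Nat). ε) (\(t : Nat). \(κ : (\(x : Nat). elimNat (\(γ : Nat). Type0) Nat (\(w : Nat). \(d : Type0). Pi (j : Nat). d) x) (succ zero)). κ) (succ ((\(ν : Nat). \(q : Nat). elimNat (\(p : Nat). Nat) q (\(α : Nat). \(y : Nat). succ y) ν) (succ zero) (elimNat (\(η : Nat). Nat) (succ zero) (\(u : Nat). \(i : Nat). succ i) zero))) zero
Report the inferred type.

the term's type:
  Nat


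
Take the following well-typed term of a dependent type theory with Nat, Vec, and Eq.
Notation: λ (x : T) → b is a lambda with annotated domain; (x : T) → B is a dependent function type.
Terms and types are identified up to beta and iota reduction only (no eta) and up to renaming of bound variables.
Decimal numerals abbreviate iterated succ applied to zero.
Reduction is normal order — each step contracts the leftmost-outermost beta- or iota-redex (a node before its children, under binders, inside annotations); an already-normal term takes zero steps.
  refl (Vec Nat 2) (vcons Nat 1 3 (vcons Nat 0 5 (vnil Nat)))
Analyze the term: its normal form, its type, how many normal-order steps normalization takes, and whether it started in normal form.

reduced normal form:
  refl (Vec Nat 2) (vcons Nat 1 3 (vcons Nat 0 5 (vnil Nat)))
inferred type:
  Eq (Vec Nat 2) (vcons Nat 1 3 (vcons Nat 0 5 (vnil Nat))) (vcons Nat 1 3 (vcons Nat 0 5 (vnil Nat)))
normal-order step count: 0
term was already normal: yes


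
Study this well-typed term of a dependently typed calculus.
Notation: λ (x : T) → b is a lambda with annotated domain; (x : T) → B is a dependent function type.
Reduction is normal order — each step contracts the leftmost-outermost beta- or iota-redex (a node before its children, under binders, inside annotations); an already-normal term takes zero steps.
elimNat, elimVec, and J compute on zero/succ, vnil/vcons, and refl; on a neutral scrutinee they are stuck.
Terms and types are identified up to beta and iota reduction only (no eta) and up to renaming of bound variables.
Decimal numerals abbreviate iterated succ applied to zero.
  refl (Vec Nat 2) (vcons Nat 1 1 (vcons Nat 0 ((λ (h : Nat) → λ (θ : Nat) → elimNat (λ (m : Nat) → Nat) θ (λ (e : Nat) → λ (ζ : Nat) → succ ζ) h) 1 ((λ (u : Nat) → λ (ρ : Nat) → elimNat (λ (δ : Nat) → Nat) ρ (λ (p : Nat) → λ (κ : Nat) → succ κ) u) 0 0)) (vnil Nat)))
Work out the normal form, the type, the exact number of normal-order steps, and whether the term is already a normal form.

normal form:
  refl (Vec Nat 2) (vcons Nat 1 1 (vcons Nat 0 1 (vnil Nat)))
the term's type:
  Eq (Vec Nat 2) (vcons Nat 1 1 (vcons Nat 0 1 (vnil Nat))) (vcons Nat 1 1 (vcons Nat 0 1 (vnil Nat)))
normal-order step count: 9
started in normal form: no
first contracted redex: a beta-redex


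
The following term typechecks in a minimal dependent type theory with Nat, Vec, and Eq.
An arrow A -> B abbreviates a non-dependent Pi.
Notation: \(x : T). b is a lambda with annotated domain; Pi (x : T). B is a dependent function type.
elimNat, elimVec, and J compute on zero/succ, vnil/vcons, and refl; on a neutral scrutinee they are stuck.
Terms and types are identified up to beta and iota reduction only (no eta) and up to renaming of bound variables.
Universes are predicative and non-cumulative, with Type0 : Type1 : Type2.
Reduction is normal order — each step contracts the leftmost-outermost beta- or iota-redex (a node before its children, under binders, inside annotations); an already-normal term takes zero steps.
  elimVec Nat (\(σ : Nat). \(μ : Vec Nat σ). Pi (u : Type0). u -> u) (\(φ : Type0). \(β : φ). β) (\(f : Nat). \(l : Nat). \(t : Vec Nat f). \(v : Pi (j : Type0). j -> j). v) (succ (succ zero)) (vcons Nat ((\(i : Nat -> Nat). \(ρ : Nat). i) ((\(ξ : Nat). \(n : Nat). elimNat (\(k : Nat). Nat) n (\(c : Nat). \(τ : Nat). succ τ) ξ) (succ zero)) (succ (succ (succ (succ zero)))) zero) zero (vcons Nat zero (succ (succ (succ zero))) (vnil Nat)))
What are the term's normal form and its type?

resulting normal form:
  \(σ : Type0). \(μ : σ). μ
inferred type:
  Pi (σ : Type0). σ -> σ


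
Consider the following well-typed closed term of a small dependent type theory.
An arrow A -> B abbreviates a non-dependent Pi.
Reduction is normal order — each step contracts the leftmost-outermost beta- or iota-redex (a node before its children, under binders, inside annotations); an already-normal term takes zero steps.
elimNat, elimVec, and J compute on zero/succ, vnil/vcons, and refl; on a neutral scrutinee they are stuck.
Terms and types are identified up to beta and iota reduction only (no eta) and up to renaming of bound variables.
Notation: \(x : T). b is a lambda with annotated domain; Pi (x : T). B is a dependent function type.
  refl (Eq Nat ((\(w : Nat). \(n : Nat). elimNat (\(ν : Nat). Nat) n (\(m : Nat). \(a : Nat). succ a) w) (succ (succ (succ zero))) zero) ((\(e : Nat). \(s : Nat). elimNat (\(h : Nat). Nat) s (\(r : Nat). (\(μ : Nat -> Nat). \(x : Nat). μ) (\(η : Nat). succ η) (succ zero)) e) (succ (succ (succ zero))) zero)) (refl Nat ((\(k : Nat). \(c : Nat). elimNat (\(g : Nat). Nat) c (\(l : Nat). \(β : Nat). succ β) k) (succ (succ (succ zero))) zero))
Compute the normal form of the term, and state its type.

reduced normal form:
  refl (Eq Nat (succ (succ (succ zero))) (succ (succ (succ zero)))) (refl Nat (succ (succ (succ zero))))
type:
  Eq (Eq Nat (succ (succ (succ zero))) (succ (succ (succ zero)))) (refl Nat (succ (succ (succ zero)))) (refl Nat (succ (succ (succ zero))))


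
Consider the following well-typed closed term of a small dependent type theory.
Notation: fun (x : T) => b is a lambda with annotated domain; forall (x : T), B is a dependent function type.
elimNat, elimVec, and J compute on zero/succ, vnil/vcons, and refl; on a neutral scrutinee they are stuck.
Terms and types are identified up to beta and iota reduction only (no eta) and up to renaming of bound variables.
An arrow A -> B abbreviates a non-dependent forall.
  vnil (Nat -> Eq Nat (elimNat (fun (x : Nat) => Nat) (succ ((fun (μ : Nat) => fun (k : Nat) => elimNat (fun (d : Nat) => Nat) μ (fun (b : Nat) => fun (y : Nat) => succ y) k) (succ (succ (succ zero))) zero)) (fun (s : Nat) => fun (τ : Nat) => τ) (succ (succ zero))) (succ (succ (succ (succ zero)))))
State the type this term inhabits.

type:
  Vec (Nat -> Eq Nat (succ (succ (succ (succ zero)))) (succ (succ (succ (succ zero))))) zero


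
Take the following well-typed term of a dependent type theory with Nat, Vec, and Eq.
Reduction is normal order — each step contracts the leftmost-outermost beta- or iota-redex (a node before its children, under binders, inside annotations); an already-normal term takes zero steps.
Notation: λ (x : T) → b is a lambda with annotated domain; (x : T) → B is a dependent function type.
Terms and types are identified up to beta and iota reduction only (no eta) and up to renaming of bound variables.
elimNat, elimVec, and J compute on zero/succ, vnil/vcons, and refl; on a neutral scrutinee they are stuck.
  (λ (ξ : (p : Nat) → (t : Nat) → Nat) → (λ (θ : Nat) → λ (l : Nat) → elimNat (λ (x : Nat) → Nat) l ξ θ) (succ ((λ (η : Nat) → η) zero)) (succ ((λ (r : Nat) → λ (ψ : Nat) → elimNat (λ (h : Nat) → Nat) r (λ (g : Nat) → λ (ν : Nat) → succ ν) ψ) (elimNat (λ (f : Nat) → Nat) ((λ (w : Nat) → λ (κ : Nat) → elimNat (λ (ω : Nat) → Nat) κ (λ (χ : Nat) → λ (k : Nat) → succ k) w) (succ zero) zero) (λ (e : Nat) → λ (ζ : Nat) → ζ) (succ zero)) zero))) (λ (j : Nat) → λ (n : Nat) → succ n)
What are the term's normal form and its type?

reduced normal form:
  succ (succ (succ zero))
type:
  Nat
observation: normalization takes exactly 21 steps under the normal-order strategy.


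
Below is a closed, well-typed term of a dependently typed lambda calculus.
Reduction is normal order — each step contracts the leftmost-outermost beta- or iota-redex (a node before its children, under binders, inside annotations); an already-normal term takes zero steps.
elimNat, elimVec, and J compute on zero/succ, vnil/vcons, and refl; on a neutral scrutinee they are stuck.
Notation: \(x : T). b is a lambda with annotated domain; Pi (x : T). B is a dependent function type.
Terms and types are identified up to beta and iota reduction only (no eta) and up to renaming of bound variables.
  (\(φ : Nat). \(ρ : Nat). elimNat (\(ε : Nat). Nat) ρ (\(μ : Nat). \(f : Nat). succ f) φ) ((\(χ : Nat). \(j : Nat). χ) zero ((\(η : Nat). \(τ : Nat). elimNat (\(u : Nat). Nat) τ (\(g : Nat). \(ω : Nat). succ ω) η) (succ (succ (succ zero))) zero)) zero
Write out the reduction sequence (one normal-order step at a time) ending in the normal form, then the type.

reduction (normal order):
  (\(φ : Nat). \(ρ : Nat). elimNat (\(ε : Nat). Nat) ρ (\(μ : Nat). \(f : Nat). succ f) φ) ((\(χ : Nat). \(j : Nat). χ) zero ((\(η : Nat). \(τ : Nat). elimNat (\(u : Nat). Nat) τ (\(g : Nat). \(ω : Nat). succ ω) η) (succ (succ (succ zero))) zero)) zero
  ~> (\(φ : Nat). elimNat (\(ρ : Nat). Nat) φ (\(ε : Nat). \(μ : Nat). succ μ) ((\(f : Nat). \(χ : Nat). f) zero ((\(j : Nat). \(η : Nat). elimNat (\(τ : Nat). Nat) η (\(u : Nat). \(g : Nat). succ g) j) (succ (succ (succ zero))) zero))) zero
  ~> elimNat (\(φ : Nat). Nat) zero (\(ρ : Nat). \(ε : Nat). succ ε) ((\(μ : Nat). \(f : Nat). μ) zero ((\(χ : Nat). \(j : Nat). elimNat (\(η : Nat). Nat) j (\(τ : Nat). \(u : Nat). succ u) χ) (succ (succ (succ zero))) zero))
  ~> elimNat (\(φ : Nat). Nat) zero (\(ρ : Nat). \(ε : Nat). succ ε) ((\(μ : Nat). zero) ((\(f : Nat). \(χ : Nat). elimNat (\(j : Nat). Nat) χ (\(η : Nat). \(τ : Nat). succ τ) f) (succ (succ (succ zero))) zero))
  ~> elimNat (\(φ : Nat). Nat) zero (\(ρ : Nat). \(ε : Nat). succ ε) zero
  ~> zero
the term's type:
  Nat


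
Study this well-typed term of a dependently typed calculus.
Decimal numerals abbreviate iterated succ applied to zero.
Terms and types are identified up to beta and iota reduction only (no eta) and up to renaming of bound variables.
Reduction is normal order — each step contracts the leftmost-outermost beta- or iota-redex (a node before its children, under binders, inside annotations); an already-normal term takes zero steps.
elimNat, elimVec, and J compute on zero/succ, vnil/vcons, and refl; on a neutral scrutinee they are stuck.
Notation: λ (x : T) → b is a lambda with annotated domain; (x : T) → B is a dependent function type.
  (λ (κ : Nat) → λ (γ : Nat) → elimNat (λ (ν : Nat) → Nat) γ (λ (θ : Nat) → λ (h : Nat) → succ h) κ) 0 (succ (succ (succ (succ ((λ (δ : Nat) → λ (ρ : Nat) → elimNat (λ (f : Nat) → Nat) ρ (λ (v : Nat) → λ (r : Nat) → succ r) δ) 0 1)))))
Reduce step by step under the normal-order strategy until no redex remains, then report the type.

normal-order reduction:
  (λ (κ : Nat) → λ (γ : Nat) → elimNat (λ (ν : Nat) → Nat) γ (λ (θ : Nat) → λ (h : Nat) → succ h) κ) 0 (succ (succ (succ (succ ((λ (δ : Nat) → λ (ρ : Nat) → elimNat (λ (f : Nat) → Nat) ρ (λ (v : Nat) → λ (r : Nat) → succ r) δ) 0 1)))))
  ~> (λ (κ : Nat) → elimNat (λ (γ : Nat) → Nat) κ (λ (ν : Nat) → λ (θ : Nat) → succ θ) 0) (succ (succ (succ (succ ((λ (h : Nat) → λ (δ : Nat) → elimNat (λ (ρ : Nat) → Nat) δ (λ (f : Nat) → λ (v : Nat) → succ v) h) 0 1)))))
  ~> elimNat (λ (κ : Nat) → Nat) (succ (succ (succ (succ ((λ (γ : Nat) → λ (ν : Nat) → elimNat (λ (θ : Nat) → Nat) ν (λ (h : Nat) → λ (δ : Nat) → succ δ) γ) 0 1))))) (λ (ρ : Nat) → λ (f : Nat) → succ f) 0
  ~> succ (succ (succ (succ ((λ (κ : Nat) → λ (γ : Nat) → elimNat (λ (ν : Nat) → Nat) γ (λ (θ : Nat) → λ (h : Nat) → succ h) κ) 0 1))))
  ~> succ (succ (succ (succ ((λ (κ : Nat) → elimNat (λ (γ : Nat) → Nat) κ (λ (ν : Nat) → λ (θ : Nat) → succ θ) 0) 1))))
  ~> succ (succ (succ (succ (elimNat (λ (κ : Nat) → Nat) 1 (λ (γ : Nat) → λ (ν : Nat) → succ ν) 0))))
  ~> 5
inferred type:
  Nat


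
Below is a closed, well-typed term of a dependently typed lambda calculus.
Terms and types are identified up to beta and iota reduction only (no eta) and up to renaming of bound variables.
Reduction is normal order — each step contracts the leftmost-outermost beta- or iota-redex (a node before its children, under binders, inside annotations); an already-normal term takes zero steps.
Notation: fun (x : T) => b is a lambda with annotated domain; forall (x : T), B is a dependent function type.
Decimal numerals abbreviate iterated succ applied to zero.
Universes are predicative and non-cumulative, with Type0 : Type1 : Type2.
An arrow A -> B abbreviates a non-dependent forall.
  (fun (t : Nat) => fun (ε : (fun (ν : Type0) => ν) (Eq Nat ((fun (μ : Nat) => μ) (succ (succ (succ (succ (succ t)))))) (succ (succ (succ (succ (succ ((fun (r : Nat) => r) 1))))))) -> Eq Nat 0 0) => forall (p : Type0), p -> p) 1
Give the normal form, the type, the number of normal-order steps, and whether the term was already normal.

resulting normal form:
  fun (t : Eq Nat 6 6 -> Eq Nat 0 0) => forall (ε : Type0), ε -> ε
the term's type:
  (Eq Nat 6 6 -> Eq Nat 0 0) -> Type1
normal-order step count: 4
started in normal form: no
first redex: a beta-redex


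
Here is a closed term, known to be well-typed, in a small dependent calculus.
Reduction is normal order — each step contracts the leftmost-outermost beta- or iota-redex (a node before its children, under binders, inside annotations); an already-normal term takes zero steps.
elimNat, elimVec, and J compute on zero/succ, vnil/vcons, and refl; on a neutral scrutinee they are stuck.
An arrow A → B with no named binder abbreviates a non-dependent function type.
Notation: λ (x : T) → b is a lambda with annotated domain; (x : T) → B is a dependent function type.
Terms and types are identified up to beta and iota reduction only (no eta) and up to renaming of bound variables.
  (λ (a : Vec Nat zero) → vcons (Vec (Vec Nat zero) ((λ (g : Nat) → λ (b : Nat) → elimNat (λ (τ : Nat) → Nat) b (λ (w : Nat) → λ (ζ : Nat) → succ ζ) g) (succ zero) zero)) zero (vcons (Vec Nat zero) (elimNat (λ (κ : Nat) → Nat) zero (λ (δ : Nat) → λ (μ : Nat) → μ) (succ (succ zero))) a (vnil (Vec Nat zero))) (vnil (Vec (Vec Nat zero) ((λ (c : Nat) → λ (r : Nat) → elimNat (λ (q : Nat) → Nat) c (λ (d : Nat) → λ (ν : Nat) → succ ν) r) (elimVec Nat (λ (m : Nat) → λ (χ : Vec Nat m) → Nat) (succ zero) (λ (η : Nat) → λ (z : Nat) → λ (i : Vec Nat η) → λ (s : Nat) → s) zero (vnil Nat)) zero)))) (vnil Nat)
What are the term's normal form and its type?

reduced normal form:
  vcons (Vec (Vec Nat zero) (succ zero)) zero (vcons (Vec Nat zero) zero (vnil Nat) (vnil (Vec Nat zero))) (vnil (Vec (Vec Nat zero) (succ zero)))
type:
  Vec (Vec (Vec Nat zero) (succ zero)) (succ zero)


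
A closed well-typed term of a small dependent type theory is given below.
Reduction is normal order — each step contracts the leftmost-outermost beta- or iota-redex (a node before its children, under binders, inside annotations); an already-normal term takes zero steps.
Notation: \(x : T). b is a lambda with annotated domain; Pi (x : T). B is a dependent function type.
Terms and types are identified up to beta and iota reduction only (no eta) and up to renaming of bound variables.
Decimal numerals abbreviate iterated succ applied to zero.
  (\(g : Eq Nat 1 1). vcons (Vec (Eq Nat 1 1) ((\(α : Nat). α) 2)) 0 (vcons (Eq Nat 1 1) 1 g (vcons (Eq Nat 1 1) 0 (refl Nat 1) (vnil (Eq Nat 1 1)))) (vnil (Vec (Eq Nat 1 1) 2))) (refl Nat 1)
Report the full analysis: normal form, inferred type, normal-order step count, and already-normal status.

resulting normal form:
  vcons (Vec (Eq Nat 1 1) 2) 0 (vcons (Eq Nat 1 1) 1 (refl Nat 1) (vcons (Eq Nat 1 1) 0 (refl Nat 1) (vnil (Eq Nat 1 1)))) (vnil (Vec (Eq Nat 1 1) 2))
type:
  Vec (Vec (Eq Nat 1 1) 2) 1
steps to reach normal form (normal order): 2
started in normal form: no
first redex: a beta-redex


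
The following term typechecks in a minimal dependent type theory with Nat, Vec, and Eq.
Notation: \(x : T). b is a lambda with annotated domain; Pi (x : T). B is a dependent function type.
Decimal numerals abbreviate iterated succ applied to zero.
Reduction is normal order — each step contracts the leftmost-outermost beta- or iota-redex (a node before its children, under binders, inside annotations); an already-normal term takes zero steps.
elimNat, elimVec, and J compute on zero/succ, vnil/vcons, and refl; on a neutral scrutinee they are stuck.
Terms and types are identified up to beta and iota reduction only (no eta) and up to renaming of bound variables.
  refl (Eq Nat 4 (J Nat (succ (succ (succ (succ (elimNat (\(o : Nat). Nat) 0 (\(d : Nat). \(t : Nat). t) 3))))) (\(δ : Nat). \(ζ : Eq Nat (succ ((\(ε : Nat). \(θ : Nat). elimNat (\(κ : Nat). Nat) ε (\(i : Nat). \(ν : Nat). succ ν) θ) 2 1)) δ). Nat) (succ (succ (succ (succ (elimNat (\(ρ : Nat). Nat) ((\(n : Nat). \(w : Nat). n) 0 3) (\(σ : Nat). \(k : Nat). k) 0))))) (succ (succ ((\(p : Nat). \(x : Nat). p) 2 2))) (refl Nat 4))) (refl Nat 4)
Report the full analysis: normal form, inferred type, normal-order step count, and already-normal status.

resulting normal form:
  refl (Eq Nat 4 4) (refl Nat 4)
type:
  Eq (Eq Nat 4 4) (refl Nat 4) (refl Nat 4)
steps to reach normal form (normal order): 4
term was already normal: no
first redex: a J iota-redex


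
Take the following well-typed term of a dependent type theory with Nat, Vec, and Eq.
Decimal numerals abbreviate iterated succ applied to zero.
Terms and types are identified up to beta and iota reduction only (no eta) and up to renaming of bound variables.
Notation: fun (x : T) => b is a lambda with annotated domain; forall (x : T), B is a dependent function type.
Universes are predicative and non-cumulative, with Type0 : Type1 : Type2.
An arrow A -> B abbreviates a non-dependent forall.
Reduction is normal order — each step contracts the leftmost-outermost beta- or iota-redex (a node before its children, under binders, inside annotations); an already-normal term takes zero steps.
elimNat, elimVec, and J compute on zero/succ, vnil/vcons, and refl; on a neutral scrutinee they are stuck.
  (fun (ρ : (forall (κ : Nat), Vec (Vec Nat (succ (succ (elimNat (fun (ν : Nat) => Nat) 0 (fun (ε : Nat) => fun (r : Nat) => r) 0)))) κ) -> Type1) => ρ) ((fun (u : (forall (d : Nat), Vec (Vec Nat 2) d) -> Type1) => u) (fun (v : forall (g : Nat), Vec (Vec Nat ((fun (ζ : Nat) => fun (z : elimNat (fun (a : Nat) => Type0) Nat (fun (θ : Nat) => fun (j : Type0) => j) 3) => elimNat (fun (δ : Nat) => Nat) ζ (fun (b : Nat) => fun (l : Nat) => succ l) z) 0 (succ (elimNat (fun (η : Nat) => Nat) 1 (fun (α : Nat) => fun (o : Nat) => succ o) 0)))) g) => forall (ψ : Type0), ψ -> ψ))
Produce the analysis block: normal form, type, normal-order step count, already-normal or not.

normal form:
  fun (ρ : forall (κ : Nat), Vec (Vec Nat 2) κ) => forall (ν : Type0), ν -> ν
type:
  (forall (ρ : Nat), Vec (Vec Nat 2) ρ) -> Type1
normal-order step count: 12
already normal: no
first redex: a beta-redex


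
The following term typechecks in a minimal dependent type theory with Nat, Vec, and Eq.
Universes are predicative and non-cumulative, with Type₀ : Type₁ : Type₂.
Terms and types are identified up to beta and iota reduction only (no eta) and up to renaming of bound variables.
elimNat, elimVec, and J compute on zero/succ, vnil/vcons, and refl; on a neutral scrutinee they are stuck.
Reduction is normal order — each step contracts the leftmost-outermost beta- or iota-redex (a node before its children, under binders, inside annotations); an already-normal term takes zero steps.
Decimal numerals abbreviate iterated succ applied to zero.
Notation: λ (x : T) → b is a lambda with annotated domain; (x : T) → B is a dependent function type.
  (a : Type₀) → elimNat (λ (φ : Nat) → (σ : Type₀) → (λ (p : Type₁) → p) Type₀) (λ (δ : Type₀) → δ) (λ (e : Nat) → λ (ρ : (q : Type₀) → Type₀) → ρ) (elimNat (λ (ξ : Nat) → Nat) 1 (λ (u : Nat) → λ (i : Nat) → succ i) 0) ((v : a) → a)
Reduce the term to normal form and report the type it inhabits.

normal form:
  (a : Type₀) → (φ : a) → a
the term's type:
  Type₁
observation: the first redex contracted is a beta-redex; the normal form is reached in 7 normal-order steps.


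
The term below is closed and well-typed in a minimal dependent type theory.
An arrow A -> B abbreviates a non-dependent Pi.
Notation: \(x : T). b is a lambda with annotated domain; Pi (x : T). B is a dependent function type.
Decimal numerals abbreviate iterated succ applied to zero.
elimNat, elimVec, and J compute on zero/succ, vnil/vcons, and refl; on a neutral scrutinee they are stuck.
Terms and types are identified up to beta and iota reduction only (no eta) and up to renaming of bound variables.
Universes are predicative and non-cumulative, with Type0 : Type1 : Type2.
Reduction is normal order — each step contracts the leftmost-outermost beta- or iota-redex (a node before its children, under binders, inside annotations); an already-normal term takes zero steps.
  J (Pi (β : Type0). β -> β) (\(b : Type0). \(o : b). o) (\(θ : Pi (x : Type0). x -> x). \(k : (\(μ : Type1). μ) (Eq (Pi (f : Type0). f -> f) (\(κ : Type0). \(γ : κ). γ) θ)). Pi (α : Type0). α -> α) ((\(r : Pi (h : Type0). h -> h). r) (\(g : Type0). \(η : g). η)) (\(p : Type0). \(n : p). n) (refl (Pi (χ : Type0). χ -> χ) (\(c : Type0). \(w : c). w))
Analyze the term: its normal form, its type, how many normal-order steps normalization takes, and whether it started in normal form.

reduced normal form:
  \(β : Type0). \(b : β). b
type:
  Pi (β : Type0). β -> β
reduction steps (normal order): 2
started in normal form: no
first contracted redex: a J iota-redex


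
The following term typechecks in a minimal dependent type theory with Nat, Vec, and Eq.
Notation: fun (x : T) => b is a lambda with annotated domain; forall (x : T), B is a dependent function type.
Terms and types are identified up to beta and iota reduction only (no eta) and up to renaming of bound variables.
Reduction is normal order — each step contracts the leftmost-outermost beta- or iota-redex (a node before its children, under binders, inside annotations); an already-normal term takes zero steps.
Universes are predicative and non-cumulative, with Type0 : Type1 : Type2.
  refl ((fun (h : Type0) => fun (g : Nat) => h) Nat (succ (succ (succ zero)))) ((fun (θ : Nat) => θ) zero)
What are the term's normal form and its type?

resulting normal form:
  refl Nat zero
type:
  Eq Nat zero zero
observation: 3 normal-order steps separate the term from its normal form.


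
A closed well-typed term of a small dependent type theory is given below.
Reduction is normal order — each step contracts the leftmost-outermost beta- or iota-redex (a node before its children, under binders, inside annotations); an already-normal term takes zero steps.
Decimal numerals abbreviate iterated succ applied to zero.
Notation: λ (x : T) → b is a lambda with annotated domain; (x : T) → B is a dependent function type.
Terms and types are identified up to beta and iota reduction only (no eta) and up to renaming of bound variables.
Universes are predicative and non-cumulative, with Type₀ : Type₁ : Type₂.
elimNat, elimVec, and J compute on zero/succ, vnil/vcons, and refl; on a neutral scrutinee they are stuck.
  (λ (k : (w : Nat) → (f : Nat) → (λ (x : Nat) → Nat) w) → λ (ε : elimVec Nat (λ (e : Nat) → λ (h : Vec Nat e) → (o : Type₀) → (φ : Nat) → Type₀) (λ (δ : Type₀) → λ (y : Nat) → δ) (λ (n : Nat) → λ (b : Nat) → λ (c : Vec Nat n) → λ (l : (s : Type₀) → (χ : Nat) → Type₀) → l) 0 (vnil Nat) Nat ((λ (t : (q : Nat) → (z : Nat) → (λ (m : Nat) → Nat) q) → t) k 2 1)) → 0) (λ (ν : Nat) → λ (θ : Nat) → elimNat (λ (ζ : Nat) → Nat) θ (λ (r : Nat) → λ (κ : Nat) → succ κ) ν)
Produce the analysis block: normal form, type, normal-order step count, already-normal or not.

resulting normal form:
  λ (k : Nat) → 0
type:
  (k : Nat) → Nat
steps to reach normal form (normal order): 4
term was already normal: no
first contracted redex: a beta-redex


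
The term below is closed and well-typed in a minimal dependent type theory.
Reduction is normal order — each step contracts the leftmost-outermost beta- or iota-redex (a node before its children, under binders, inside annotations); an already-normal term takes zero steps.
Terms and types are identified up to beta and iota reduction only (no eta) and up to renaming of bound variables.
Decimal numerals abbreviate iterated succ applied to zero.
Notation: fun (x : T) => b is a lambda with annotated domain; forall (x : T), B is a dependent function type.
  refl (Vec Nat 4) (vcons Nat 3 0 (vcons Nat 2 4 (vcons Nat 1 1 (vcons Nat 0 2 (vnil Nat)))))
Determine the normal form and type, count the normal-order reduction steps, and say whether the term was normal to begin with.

normal form:
  refl (Vec Nat 4) (vcons Nat 3 0 (vcons Nat 2 4 (vcons Nat 1 1 (vcons Nat 0 2 (vnil Nat)))))
inferred type:
  Eq (Vec Nat 4) (vcons Nat 3 0 (vcons Nat 2 4 (vcons Nat 1 1 (vcons Nat 0 2 (vnil Nat))))) (vcons Nat 3 0 (vcons Nat 2 4 (vcons Nat 1 1 (vcons Nat 0 2 (vnil Nat)))))
reduction steps (normal order): 0
term was already normal: yes


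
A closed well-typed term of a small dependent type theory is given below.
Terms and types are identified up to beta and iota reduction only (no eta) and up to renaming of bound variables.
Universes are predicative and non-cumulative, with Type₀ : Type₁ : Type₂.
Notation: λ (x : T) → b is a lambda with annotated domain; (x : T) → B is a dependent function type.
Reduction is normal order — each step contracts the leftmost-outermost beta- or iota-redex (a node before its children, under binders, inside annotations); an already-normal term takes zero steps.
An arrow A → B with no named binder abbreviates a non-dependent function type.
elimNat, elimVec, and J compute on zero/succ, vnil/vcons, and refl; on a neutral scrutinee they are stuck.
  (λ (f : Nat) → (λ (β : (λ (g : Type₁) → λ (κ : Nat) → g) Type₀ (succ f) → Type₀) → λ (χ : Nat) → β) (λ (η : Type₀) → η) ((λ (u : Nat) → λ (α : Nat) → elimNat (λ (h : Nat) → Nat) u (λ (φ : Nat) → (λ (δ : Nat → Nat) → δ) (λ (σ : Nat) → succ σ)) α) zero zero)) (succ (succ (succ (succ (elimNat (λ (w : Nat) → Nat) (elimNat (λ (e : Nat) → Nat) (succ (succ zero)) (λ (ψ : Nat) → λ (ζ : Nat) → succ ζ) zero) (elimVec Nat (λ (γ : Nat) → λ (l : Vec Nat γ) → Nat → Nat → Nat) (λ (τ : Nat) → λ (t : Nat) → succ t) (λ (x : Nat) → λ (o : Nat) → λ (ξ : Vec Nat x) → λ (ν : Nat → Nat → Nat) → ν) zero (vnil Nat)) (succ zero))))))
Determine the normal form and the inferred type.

resulting normal form:
  λ (f : Type₀) → f
the term's type:
  Type₀ → Type₀


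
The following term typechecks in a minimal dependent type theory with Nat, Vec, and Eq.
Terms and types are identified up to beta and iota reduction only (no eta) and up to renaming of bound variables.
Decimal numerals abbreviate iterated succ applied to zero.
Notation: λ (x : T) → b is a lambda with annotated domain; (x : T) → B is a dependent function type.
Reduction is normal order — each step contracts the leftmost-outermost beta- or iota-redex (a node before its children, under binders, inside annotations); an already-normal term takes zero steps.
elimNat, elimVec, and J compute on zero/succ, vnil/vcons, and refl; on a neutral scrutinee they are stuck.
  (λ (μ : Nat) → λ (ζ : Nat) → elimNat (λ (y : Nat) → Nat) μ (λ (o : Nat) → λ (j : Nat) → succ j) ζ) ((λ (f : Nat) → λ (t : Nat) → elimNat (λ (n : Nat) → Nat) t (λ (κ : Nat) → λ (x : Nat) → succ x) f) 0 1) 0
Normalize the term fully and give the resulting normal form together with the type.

resulting normal form:
  1
the term's type:
  Nat
observation: 6 normal-order steps separate the term from its normal form.


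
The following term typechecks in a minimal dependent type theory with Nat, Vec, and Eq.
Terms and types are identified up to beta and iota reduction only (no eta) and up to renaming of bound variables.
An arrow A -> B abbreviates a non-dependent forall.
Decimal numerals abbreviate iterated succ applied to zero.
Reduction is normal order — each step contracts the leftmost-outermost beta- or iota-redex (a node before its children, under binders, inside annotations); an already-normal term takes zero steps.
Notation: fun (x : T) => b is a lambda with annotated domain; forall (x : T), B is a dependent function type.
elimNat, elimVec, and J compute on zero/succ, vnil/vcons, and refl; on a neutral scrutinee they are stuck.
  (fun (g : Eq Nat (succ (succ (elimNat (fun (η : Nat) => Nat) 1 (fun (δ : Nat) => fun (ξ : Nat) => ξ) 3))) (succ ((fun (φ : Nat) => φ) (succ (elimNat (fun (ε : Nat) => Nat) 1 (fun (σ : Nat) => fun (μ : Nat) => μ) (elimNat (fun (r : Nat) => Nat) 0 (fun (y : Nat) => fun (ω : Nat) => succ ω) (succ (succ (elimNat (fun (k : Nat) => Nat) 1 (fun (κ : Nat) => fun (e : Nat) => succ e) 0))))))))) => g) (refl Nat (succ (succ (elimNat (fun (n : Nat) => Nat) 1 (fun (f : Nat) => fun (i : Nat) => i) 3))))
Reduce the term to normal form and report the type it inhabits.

normal form:
  refl Nat 3
the term's type:
  Eq Nat 3 3
observation: the term reaches its normal form after 11 normal-order steps.


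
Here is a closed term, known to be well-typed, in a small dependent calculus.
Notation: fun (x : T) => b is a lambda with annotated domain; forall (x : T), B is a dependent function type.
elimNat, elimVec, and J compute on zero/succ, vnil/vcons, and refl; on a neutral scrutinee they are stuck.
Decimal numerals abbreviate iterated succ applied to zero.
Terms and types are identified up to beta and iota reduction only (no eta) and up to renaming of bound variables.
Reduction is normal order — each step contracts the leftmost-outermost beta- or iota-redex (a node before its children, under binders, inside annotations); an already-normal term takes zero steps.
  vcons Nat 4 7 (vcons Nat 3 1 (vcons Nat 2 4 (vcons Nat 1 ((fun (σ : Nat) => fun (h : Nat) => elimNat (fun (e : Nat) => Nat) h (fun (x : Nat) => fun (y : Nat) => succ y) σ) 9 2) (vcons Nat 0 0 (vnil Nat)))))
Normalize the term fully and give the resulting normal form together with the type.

normal form:
  vcons Nat 4 7 (vcons Nat 3 1 (vcons Nat 2 4 (vcons Nat 1 11 (vcons Nat 0 0 (vnil Nat)))))
the term's type:
  Vec Nat 5
observation: normalization takes exactly 30 steps under the normal-order strategy.


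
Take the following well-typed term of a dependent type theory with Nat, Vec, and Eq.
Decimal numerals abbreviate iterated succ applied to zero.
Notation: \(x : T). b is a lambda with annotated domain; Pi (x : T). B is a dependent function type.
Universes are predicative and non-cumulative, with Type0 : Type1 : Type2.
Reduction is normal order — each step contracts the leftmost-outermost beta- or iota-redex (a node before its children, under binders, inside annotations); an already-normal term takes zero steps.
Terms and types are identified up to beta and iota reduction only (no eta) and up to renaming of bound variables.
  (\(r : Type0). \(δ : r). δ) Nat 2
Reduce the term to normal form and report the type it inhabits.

resulting normal form:
  2
inferred type:
  Nat


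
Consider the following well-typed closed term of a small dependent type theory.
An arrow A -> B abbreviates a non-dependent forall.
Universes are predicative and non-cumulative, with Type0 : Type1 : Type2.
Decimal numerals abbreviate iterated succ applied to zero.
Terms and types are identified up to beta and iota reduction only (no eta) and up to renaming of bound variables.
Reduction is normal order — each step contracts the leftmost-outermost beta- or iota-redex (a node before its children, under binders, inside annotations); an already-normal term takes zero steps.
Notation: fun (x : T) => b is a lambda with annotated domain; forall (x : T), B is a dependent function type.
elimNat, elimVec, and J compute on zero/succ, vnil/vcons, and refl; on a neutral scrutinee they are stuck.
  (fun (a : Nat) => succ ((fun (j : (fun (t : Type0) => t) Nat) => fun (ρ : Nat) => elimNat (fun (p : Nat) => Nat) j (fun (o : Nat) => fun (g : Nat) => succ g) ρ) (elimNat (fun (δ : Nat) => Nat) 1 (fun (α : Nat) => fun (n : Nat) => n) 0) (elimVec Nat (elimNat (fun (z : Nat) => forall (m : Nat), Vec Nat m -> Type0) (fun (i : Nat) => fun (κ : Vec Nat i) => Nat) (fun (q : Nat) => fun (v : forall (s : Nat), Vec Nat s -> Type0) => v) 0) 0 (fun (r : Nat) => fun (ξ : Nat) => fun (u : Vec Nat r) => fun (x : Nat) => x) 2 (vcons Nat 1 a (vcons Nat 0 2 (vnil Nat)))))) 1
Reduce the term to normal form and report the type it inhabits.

reduced normal form:
  2
type:
  Nat


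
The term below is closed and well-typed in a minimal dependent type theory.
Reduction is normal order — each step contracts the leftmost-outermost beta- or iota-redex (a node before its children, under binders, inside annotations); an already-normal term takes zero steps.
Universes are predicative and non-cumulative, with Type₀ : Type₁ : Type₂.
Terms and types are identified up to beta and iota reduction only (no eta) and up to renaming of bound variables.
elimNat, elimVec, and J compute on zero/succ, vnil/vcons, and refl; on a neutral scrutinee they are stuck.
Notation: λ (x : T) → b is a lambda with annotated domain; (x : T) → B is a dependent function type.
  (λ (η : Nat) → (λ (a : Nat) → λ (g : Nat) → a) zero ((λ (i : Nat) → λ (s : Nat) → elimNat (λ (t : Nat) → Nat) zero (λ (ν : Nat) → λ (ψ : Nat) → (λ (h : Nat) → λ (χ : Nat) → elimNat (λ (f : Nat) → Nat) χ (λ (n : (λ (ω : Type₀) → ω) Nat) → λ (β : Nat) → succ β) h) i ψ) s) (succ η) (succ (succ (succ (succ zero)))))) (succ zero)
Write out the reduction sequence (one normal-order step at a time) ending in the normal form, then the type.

normal-order reduction sequence:
  (λ (η : Nat) → (λ (a : Nat) → λ (g : Nat) → a) zero ((λ (i : Nat) → λ (s : Nat) → elimNat (λ (t : Nat) → Nat) zero (λ (ν : Nat) → λ (ψ : Nat) → (λ (h : Nat) → λ (χ : Nat) → elimNat (λ (f : Nat) → Nat) χ (λ (n : (λ (ω : Type₀) → ω) Nat) → λ (β : Nat) → succ β) h) i ψ) s) (succ η) (succ (succ (succ (succ zero)))))) (succ zero)
  ~> (λ (η : Nat) → λ (a : Nat) → η) zero ((λ (g : Nat) → λ (i : Nat) → elimNat (λ (s : Nat) → Nat) zero (λ (t : Nat) → λ (ν : Nat) → (λ (ψ : Nat) → λ (h : Nat) → elimNat (λ (χ : Nat) → Nat) h (λ (f : (λ (n : Type₀) → n) Nat) → λ (ω : Nat) → succ ω) ψ) g ν) i) (succ (succ zero)) (succ (succ (succ (succ zero)))))
  ~> (λ (η : Nat) → zero) ((λ (a : Nat) → λ (g : Nat) → elimNat (λ (i : Nat) → Nat) zero (λ (s : Nat) → λ (t : Nat) → (λ (ν : Nat) → λ (ψ : Nat) → elimNat (λ (h : Nat) → Nat) ψ (λ (χ : (λ (f : Type₀) → f) Nat) → λ (n : Nat) → succ n) ν) a t) g) (succ (succ zero)) (succ (succ (succ (succ zero)))))
  ~> zero
inferred type:
  Nat


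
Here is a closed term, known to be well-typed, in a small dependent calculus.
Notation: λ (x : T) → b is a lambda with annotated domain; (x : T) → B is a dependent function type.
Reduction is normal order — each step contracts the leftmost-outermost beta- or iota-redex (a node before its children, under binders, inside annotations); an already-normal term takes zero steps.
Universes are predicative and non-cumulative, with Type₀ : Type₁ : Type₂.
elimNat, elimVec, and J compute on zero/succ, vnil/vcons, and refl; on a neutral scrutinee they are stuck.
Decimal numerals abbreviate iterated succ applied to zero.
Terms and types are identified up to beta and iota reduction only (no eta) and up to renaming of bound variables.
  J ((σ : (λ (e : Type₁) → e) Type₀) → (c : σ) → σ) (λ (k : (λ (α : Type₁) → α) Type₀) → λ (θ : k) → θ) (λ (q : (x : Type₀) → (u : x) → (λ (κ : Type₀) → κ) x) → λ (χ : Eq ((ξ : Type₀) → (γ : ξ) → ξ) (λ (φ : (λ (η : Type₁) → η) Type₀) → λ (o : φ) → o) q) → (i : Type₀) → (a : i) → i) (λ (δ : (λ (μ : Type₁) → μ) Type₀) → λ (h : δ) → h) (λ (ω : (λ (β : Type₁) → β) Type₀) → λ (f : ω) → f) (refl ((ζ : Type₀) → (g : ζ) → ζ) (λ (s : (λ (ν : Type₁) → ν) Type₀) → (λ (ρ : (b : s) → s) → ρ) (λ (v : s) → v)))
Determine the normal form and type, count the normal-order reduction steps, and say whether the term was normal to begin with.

resulting normal form:
  λ (σ : Type₀) → λ (e : σ) → e
type:
  (σ : Type₀) → (e : σ) → σ
reduction steps (normal order): 2
started in normal form: no
first contracted redex: a J iota-redex
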